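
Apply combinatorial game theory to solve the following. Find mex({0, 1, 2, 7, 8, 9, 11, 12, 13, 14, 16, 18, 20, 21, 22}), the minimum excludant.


Set = {0, 1, 2, 7, 8, 9, 11, 12, 13, 14, 16, 18, 20, 21, 22}
0 is in the set.
1 is in the set.
2 is in the set.
3 is NOT in the set. This is the mex.
mex = 3

3


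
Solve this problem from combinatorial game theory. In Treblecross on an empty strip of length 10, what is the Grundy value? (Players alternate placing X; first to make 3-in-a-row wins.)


Treblecross: place X on empty cells; 3-in-a-row wins.
Playing within two cells of an existing X lets the opponent win at once, so sensible play treats the cells i-2..i+2 around each X as dead. The player left with no safe cell loses, so this is a normal-play take-away game on strips of safe cells.
Placing X at cell i (0-indexed) of a strip of k safe cells leaves independent strips of sizes max(0, i-2) and max(0, k-i-3). Hence G(k) = mex{ G(max(0,i-2)) XOR G(max(0,k-i-3)) : 0 <= i < k }, with G(0) = 0.
G(1): splits (0,0):0^0=0 -> mex({0}) = 1
G(2): splits (0,0):0^0=0 -> mex({0}) = 1
G(3): splits (0,0):0^0=0 -> mex({0}) = 1
G(4): splits (0,1):0^1=1 (0,0):0^0=0 -> mex({0, 1}) = 2
G(5): splits (0,2):0^1=1 (0,1):0^1=1 (0,0):0^0=0 -> mex({0, 1}) = 2
G(6) = mex({1}) = 0
G(7) = mex({0, 1, 2}) = 3
G(8) = mex({0, 1, 2}) = 3
G(9) = mex({0, 2}) = 1
G(10) = mex({0, 2, 3}) = 1
Therefore G(10) = 1.

1


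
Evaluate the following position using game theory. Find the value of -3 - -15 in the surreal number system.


x = -3, y = -15
x - y = -3 - -15 = 12

12


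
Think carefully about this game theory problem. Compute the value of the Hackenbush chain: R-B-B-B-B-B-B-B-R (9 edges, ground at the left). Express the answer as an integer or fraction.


Edges (from ground): R-B-B-B-B-B-B-B-R
By Berlekamp's sign-expansion rule, a Blue-Red Hackenbush stalk has the value of the surreal number whose sign sequence is the edge sequence with B -> + and R -> -.
Sign sequence: -+++++++-
Trace the sign expansion in the surreal number tree, starting from 0:
Edge 1: R (sign -) -> bounds (-inf, 0), value = -1
Edge 2: B (sign +) -> bounds (-1, 0), value = -1/2
Edge 3: B (sign +) -> bounds (-1/2, 0), value = -1/4
Edge 4: B (sign +) -> bounds (-1/4, 0), value = -1/8
Edge 5: B (sign +) -> bounds (-1/8, 0), value = -1/16
Edge 6: B (sign +) -> bounds (-1/16, 0), value = -1/32
Edge 7: B (sign +) -> bounds (-1/32, 0), value = -1/64
Edge 8: B (sign +) -> bounds (-1/64, 0), value = -1/128
Edge 9: R (sign -) -> bounds (-1/64, -1/128), value = -3/256
Game value = -3/256

-3/256


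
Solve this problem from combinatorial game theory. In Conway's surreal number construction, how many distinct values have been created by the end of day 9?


Day 0: {|} = 0 is born. Count = 1.
Day n: the number of surreal numbers born by day n is 2^(n+1) - 1.
By day 0: 2^1 - 1 = 1
By day 1: 2^2 - 1 = 3
By day 2: 2^3 - 1 = 7
By day 3: 2^4 - 1 = 15
By day 4: 2^5 - 1 = 31
By day 5: 2^6 - 1 = 63
By day 6: 2^7 - 1 = 127
By day 7: 2^8 - 1 = 255
By day 8: 2^9 - 1 = 511
By day 9: 2^10 - 1 = 1023
By day 9: 1023 surreal numbers.

1023


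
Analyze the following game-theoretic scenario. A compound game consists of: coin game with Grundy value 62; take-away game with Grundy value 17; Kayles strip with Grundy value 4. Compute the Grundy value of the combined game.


By the Sprague-Grundy theorem, the Grundy value of a sum of games is the XOR of individual Grundy values.
coin game: Grundy value = 62. Running XOR: 0 XOR 62 = 62
take-away game: Grundy value = 17. Running XOR: 62 XOR 17 = 47
Kayles strip: Grundy value = 4. Running XOR: 47 XOR 4 = 43
The combined Grundy value is 43.

43


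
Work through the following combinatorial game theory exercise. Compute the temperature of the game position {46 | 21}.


The game is {46 | 21}, a switch {a | b} with numbers a > b.
Cooling {a | b} by t gives {a - t | b + t}, which stops being hot when a - t = b + t, i.e. at t = (a - b)/2. So the temperature of a switch is (a - b)/2.
Temperature = (Left option - Right option) / 2
= (46 - (21)) / 2
= 25 / 2
= 25/2

25/2


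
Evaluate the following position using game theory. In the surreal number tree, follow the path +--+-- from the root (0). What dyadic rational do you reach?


Sign expansion: +--+--
Rule: track bounds (lo, hi), initially (-inf, +inf). On '+', the current value becomes lo and we move to the simplest number in (value, hi): value + 1 if hi = +inf, otherwise the midpoint (value + hi)/2. On '-', the current value becomes hi and we move to value - 1 if lo = -inf, otherwise the midpoint (lo + value)/2.
Start at 0.
Step 1: sign = +, move right. Bounds: (0, +inf). Value = 1
Step 2: sign = -, move left. Bounds: (0, 1). Value = 1/2
Step 3: sign = -, move left. Bounds: (0, 1/2). Value = 1/4
Step 4: sign = +, move right. Bounds: (1/4, 1/2). Value = 3/8
Step 5: sign = -, move left. Bounds: (1/4, 3/8). Value = 5/16
Step 6: sign = -, move left. Bounds: (1/4, 5/16). Value = 9/32
The surreal number with sign expansion +--+-- is 9/32.

9/32


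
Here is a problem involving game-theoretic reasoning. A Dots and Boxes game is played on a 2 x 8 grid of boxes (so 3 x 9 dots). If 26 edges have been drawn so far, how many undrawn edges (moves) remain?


Grid: 2 x 8 boxes, i.e. 3 rows and 9 columns of dots.
Horizontal edges: (rows + 1) * cols = 3 * 8 = 24
Vertical edges: rows * (cols + 1) = 2 * 9 = 18
Total edges: 24 + 18 = 42
Edges drawn: 26
Remaining: 42 - 26 = 16

16


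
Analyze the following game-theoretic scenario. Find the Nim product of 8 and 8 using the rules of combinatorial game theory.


Nim multiplication is bilinear over XOR: (u XOR v) * w = (u*w) XOR (v*w).
So we split each operand into its bit components and XOR the pairwise Nim products.
8 = 8 (as XOR of powers of 2).
8 = 8 (as XOR of powers of 2).
Using the standard Nim-product table on single bits:
  2*2 = 3,   2*4 = 8,   2*8 = 12,
  4*4 = 6,   4*8 = 11,  8*8 = 13,
and  1*x = x (identity), k*l = l*k (commutative).
Pairwise Nim products:
  8 * 8 = 13
XOR them: 13 = 13.
Result: 8 * 8 = 13 (in Nim).

13


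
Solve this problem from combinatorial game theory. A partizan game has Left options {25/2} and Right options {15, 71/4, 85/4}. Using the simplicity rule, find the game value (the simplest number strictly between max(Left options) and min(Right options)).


Left options: {25/2}, max = 25/2
Right options: {15, 71/4, 85/4}, min = 15
All options are numbers and max(Left) < min(Right), so by the simplicity theorem the value is the simplest (earliest-born) number strictly between 25/2 and 15.
Integers 13 through 14 all lie strictly between 25/2 and 15.
Among integers, the simplest (lowest birthday = smallest |n|; 0 is born on day 0, +-n on day n) is 13.
No non-integer in the interval can be simpler: if x is a non-integer in the interval, then floor(x) or ceil(x) also lies in the interval (the interval contains an integer), and both are proper prefixes of x's sign expansion, i.e. born earlier. So the game value is 13.
Game value = 13

13


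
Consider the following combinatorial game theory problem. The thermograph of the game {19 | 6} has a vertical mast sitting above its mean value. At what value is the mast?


Game = {19 | 6}, a switch {a | b} with numbers a > b.
Its thermograph has left wall a - t and right wall b + t, which meet at t = (a - b)/2, where both equal (a + b)/2. So the mast (mean value) is at (a + b)/2.
Mean = (19 + (6))/2 = 25/2 = 25/2

25/2


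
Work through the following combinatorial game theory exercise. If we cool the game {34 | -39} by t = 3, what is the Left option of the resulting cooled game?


Original game: {34 | -39} (a switch {a | b} with a > b).
Cooling by t (for t below the temperature (a - b)/2 = 73/2) taxes each move by t: {a | b} cooled by t is {a - t | b + t}.
Cooling amount: t = 3
Cooled Left option: 34 - 3 = 31
Cooled Right option: -39 + 3 = -36
Cooled game: {31 | -36}
Left option = 31

31


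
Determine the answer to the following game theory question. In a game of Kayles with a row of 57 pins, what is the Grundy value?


Kayles: a move removes 1 or 2 adjacent pins from a contiguous row.
Removing pins from a row of k leaves two independent rows (a, b) with a + b = k - 1 (one pin) or a + b = k - 2 (two pins); an end removal gives a = 0.
By Sprague-Grundy, G(k) = mex{ G(a) XOR G(b) } over all these splits. G(0) = 0.
G(1): splits (0,0):0^0=0 -> mex({0}) = 1
G(2): splits (0,1):0^1=1 (0,0):0^0=0 -> mex({0, 1}) = 2
G(3): splits (0,2):0^2=2 (1,1):1^1=0 (0,1):0^1=1 -> mex({0, 1, 2}) = 3
G(4): splits (0,3):0^3=3 (1,2):1^2=3 (0,2):0^2=2 (1,1):1^1=0 -> mex({0, 2, 3}) = 1
G(5): splits (0,4):0^1=1 (1,3):1^3=2 (2,2):2^2=0 (0,3):0^3=3 (1,2):1^2=3 -> mex({0, 1, 2, 3}) = 4
G(6) = mex({0, 1, 2, 4}) = 3
G(7) = mex({0, 1, 3, 4, 5}) = 2
G(8) = mex({0, 2, 3, 5, 6}) = 1
G(9) = mex({0, 1, 2, 3, 6, 7}) = 4
G(10) = mex({0, 1, 3, 4, 5, 7}) = 2
G(11) = mex({0, 1, 2, 3, 4, 5}) = 6
G(12) = mex({0, 1, 2, 3, 5, 6, 7}) = 4
G(13) = mex({0, 2, 3, 4, 6, 7}) = 1
G(14) = mex({0, 1, 4, 5, 6, 7}) = 2
G(15) = mex({0, 1, 2, 3, 4, 5, 6}) = 7
G(16) = mex({0, 2, 3, 5, 6, 7}) = 1
G(17) = mex({0, 1, 2, 3, 5, 6, 7}) = 4
G(18) = mex({0, 1, 2, 4, 5, 6}) = 3
G(19) = mex({0, 1, 3, 4, 5, 7}) = 2
G(20) = mex({0, 2, 3, 4, 5, 6, 7}) = 1
G(21) = mex({0, 1, 2, 3, 5, 6, 7}) = 4
G(22) = mex({0, 1, 2, 3, 4, 5, 7}) = 6
G(23) = mex({0, 1, 2, 3, 4, 5, 6}) = 7
G(24) = mex({0, 1, 2, 3, 5, 6, 7}) = 4
G(25) = mex({0, 2, 3, 4, 6, 7}) = 1
G(26) = mex({0, 1, 3, 4, 5, 6, 7}) = 2
G(27) = mex({0, 1, 2, 3, 4, 5, 6, 7}) = 8
G(28) = mex({0, 1, 2, 3, 4, 6, 7, 8}) = 5
G(29) = mex({0, 1, 2, 3, 5, 6, 7, 8, 9}) = 4
G(30) = mex({0, 1, 2, 3, 4, 5, 6, 9, 10}) = 7
G(31) = mex({0, 1, 3, 4, 5, 7, 10, 11}) = 2
G(32) = mex({0, 2, 3, 4, 5, 6, 7, 9, 11}) = 1
G(33) = mex({0, 1, 2, 3, 4, 5, 6, 7, 9, 12}) = 8
G(34) = mex({0, 1, 2, 3, 4, 5, 7, 8, 11, 12}) = 6
G(35) = mex({0, 1, 2, 3, 4, 5, 6, 8, 9, 10, 11}) = 7
G(36) = mex({0, 1, 2, 3, 5, 6, 7, 9, 10}) = 4
G(37) = mex({0, 2, 3, 4, 6, 7, 9, 10, 11, 12}) = 1
G(38) = mex({0, 1, 3, 4, 5, 6, 7, 9, 10, 11, 12}) = 2
G(39) = mex({0, 1, 2, 4, 5, 6, 7, 9, 10, 12, 14}) = 3
G(40) = mex({0, 2, 3, 4, 6, 7, 11, 12, 14}) = 1
G(41) = mex({0, 1, 2, 3, 5, 6, 7, 9, 10, 11, 12}) = 4
G(42) = mex({0, 1, 2, 3, 4, 5, 6, 9, 10}) = 7
G(43) = mex({0, 1, 3, 4, 5, 7, 9, 10, 12, 15}) = 2
G(44) = mex({0, 2, 3, 4, 5, 6, 7, 9, 10, 12, 15}) = 1
G(45) = mex({0, 1, 2, 3, 4, 5, 6, 7, 9, 10, 12, 14}) = 8
G(46) = mex({0, 1, 3, 4, 5, 7, 8, 11, 12, 14}) = 2
G(47) = mex({0, 1, 2, 3, 4, 5, 6, 8, 9, 10, 11, 12}) = 7
G(48) = mex({0, 1, 2, 3, 5, 6, 7, 9, 10}) = 4
G(49) = mex({0, 2, 3, 4, 6, 7, 9, 10, 11, 12, 15}) = 1
G(50) = mex({0, 1, 4, 5, 6, 7, 9, 11, 12, 14, 15}) = 2
G(51) = mex({0, 1, 2, 3, 4, 5, 6, 7, 9, 12, 14, 15}) = 8
G(52) = mex({0, 2, 3, 4, 5, 6, 7, 8, 11, 12, 15}) = 1
G(53) = mex({0, 1, 2, 3, 5, 6, 7, 8, 9, 10, 11, 12}) = 4
G(54) = mex({0, 1, 2, 3, 4, 5, 6, 9, 10}) = 7
G(55) = mex({0, 1, 3, 4, 5, 7, 9, 10, 11, 12}) = 2
G(56) = mex({0, 2, 3, 4, 5, 6, 7, 9, 10, 11, 12, 13, 14}) = 1
G(57) = mex({0, 1, 2, 3, 5, 6, 7, 9, 10, 12, 13, 14, 15}) = 4
Therefore G(57) = 4.

4


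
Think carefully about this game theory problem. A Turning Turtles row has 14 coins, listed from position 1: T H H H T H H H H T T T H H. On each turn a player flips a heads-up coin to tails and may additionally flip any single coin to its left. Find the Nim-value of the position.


Coins: T H H H T H H H H T T T H H
Key fact: a single head at position k behaves exactly like a Nim heap of size k (turning it to T and optionally flipping a coin at j < k corresponds to moving the heap from k to j, or to 0), and heads combine as a disjunctive sum (two heads at the same place would cancel, matching j XOR j = 0). So the Nim-value is the XOR of the 1-indexed positions of the heads.
Face-up positions (1-indexed): [2, 3, 4, 6, 7, 8, 9, 13, 14]
XOR 0 with 2: 0 XOR 2 = 2
XOR 2 with 3: 2 XOR 3 = 1
XOR 1 with 4: 1 XOR 4 = 5
XOR 5 with 6: 5 XOR 6 = 3
XOR 3 with 7: 3 XOR 7 = 4
XOR 4 with 8: 4 XOR 8 = 12
XOR 12 with 9: 12 XOR 9 = 5
XOR 5 with 13: 5 XOR 13 = 8
XOR 8 with 14: 8 XOR 14 = 6
Nim-value = 6

6


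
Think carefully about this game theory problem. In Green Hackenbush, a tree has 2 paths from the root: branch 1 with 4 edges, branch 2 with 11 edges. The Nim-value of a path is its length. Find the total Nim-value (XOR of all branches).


The tree has 2 branches from the ground vertex.
In Green Hackenbush, the Nim-value of a simple path of length k is k.
Branch 1: length 4, Nim-value = 4
Branch 2: length 11, Nim-value = 11
Total Nim-value = XOR of all branch values:
0 XOR 4 = 4
4 XOR 11 = 15
Nim-value of the tree = 15

15


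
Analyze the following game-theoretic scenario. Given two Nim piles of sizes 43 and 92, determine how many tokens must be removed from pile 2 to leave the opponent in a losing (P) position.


Piles: 43 and 92
Current XOR: 43 XOR 92 = 119 (non-zero, so this is an N-position).
To make the XOR zero, we need to find a move that balances the piles.
For pile 2 (size 92): target = 92 XOR 119 = 43
We reduce pile 2 from 92 to 43.
Tokens removed: 92 - 43 = 49
Verification: 43 XOR 43 = 0

49


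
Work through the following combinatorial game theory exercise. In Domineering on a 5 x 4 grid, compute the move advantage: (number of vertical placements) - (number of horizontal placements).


Board is 5 x 4 (rows x cols).
Left (vertical) placements: (rows-1) * cols = 4 * 4 = 16
Right (horizontal) placements: rows * (cols-1) = 5 * 3 = 15
Advantage = Left - Right = 16 - 15 = 1

1


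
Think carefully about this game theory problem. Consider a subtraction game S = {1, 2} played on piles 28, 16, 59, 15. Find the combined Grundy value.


Subtraction set: {1, 2}
For this subtraction set, G(n) = n mod 3 (period = max + 1 = 3).
Pile 1 (size 28): G(28) = 28 mod 3 = 1
Pile 2 (size 16): G(16) = 16 mod 3 = 1
Pile 3 (size 59): G(59) = 59 mod 3 = 2
Pile 4 (size 15): G(15) = 15 mod 3 = 0
Total Grundy value = XOR of all: 1 XOR 1 XOR 2 XOR 0 = 2

2


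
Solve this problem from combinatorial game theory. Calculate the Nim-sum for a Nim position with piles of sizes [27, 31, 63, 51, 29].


We need the XOR (exclusive or) of all pile sizes.
After XOR-ing pile 1 (size 27): 0 XOR 27 = 27
After XOR-ing pile 2 (size 31): 27 XOR 31 = 4
After XOR-ing pile 3 (size 63): 4 XOR 63 = 59
After XOR-ing pile 4 (size 51): 59 XOR 51 = 8
After XOR-ing pile 5 (size 29): 8 XOR 29 = 21
The Nim-value of this position is 21.

21


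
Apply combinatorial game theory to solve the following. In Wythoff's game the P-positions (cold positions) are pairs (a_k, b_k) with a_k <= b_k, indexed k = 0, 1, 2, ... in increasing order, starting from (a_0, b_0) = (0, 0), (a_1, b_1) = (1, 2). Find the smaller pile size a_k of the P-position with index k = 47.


By Wythoff's theorem, a_k = floor(k * phi) and b_k = floor(k * phi^2) = a_k + k, where phi = (1 + sqrt(5))/2 is the golden ratio.
phi = (1 + sqrt(5))/2 = 1.618034
k = 47
k * phi = 47 * 1.618034 = 76.047597
a_47 = floor(k * phi) = 76

76


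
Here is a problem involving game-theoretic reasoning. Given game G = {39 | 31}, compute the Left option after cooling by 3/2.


Original game: {39 | 31} (a switch {a | b} with a > b).
Cooling by t (for t below the temperature (a - b)/2 = 4) taxes each move by t: {a | b} cooled by t is {a - t | b + t}.
Cooling amount: t = 3/2
Cooled Left option: 39 - 3/2 = 75/2
Cooled Right option: 31 + 3/2 = 65/2
Cooled game: {75/2 | 65/2}
Left option = 75/2

75/2


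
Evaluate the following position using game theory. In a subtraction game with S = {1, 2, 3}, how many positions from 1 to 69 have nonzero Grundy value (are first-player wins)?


Subtraction set S = {1, 2, 3}, so G(n) = n mod 4.
G(n) = 0 when n is a multiple of 4.
Multiples of 4 in [1, 69]: 17
N-positions (nonzero Grundy) = 69 - 17 = 52

52


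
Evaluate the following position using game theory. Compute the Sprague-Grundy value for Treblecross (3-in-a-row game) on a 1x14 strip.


Treblecross: place X on empty cells; 3-in-a-row wins.
Playing within two cells of an existing X lets the opponent win at once, so sensible play treats the cells i-2..i+2 around each X as dead. The player left with no safe cell loses, so this is a normal-play take-away game on strips of safe cells.
Placing X at cell i (0-indexed) of a strip of k safe cells leaves independent strips of sizes max(0, i-2) and max(0, k-i-3). Hence G(k) = mex{ G(max(0,i-2)) XOR G(max(0,k-i-3)) : 0 <= i < k }, with G(0) = 0.
G(1): splits (0,0):0^0=0 -> mex({0}) = 1
G(2): splits (0,0):0^0=0 -> mex({0}) = 1
G(3): splits (0,0):0^0=0 -> mex({0}) = 1
G(4): splits (0,1):0^1=1 (0,0):0^0=0 -> mex({0, 1}) = 2
G(5): splits (0,2):0^1=1 (0,1):0^1=1 (0,0):0^0=0 -> mex({0, 1}) = 2
G(6) = mex({1}) = 0
G(7) = mex({0, 1, 2}) = 3
G(8) = mex({0, 1, 2}) = 3
G(9) = mex({0, 2}) = 1
G(10) = mex({0, 2, 3}) = 1
G(11) = mex({0, 3}) = 1
G(12) = mex({1, 3}) = 0
G(13) = mex({0, 1, 2, 3}) = 4
G(14) = mex({0, 1, 2}) = 3
Therefore G(14) = 3.

3


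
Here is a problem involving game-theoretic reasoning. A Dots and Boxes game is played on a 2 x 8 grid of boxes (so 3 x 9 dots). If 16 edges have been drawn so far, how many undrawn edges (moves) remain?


Grid: 2 x 8 boxes, i.e. 3 rows and 9 columns of dots.
Horizontal edges: (rows + 1) * cols = 3 * 8 = 24
Vertical edges: rows * (cols + 1) = 2 * 9 = 18
Total edges: 24 + 18 = 42
Edges drawn: 16
Remaining: 42 - 16 = 26

26


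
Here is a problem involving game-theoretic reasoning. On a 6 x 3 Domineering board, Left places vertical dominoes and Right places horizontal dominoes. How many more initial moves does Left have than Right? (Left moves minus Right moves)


Board is 6 x 3 (rows x cols).
Left (vertical) placements: (rows-1) * cols = 5 * 3 = 15
Right (horizontal) placements: rows * (cols-1) = 6 * 2 = 12
Advantage = Left - Right = 15 - 12 = 3

3


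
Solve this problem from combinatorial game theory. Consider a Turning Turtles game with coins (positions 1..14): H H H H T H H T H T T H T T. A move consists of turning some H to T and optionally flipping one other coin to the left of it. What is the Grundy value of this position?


Coins: H H H H T H H T H T T H T T
Key fact: a single head at position k behaves exactly like a Nim heap of size k (turning it to T and optionally flipping a coin at j < k corresponds to moving the heap from k to j, or to 0), and heads combine as a disjunctive sum (two heads at the same place would cancel, matching j XOR j = 0). So the Nim-value is the XOR of the 1-indexed positions of the heads.
Face-up positions (1-indexed): [1, 2, 3, 4, 6, 7, 9, 12]
XOR 0 with 1: 0 XOR 1 = 1
XOR 1 with 2: 1 XOR 2 = 3
XOR 3 with 3: 3 XOR 3 = 0
XOR 0 with 4: 0 XOR 4 = 4
XOR 4 with 6: 4 XOR 6 = 2
XOR 2 with 7: 2 XOR 7 = 5
XOR 5 with 9: 5 XOR 9 = 12
XOR 12 with 12: 12 XOR 12 = 0
Nim-value = 0

0


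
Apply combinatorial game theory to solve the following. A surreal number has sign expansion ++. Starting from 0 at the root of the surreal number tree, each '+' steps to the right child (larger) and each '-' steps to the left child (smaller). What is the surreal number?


Sign expansion: ++
Rule: track bounds (lo, hi), initially (-inf, +inf). On '+', the current value becomes lo and we move to the simplest number in (value, hi): value + 1 if hi = +inf, otherwise the midpoint (value + hi)/2. On '-', the current value becomes hi and we move to value - 1 if lo = -inf, otherwise the midpoint (lo + value)/2.
Start at 0.
Step 1: sign = +, move right. Bounds: (0, +inf). Value = 1
Step 2: sign = +, move right. Bounds: (1, +inf). Value = 2
The surreal number with sign expansion ++ is 2.

2


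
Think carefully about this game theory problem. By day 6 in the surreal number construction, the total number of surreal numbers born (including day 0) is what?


Day 0: {|} = 0 is born. Count = 1.
Day n: the number of surreal numbers born by day n is 2^(n+1) - 1.
By day 0: 2^1 - 1 = 1
By day 1: 2^2 - 1 = 3
By day 2: 2^3 - 1 = 7
By day 3: 2^4 - 1 = 15
By day 4: 2^5 - 1 = 31
By day 5: 2^6 - 1 = 63
By day 6: 2^7 - 1 = 127
By day 6: 127 surreal numbers.

127


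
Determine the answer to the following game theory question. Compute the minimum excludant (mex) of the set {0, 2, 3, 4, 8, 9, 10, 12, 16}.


Set = {0, 2, 3, 4, 8, 9, 10, 12, 16}
0 is in the set.
1 is NOT in the set. This is the mex.
mex = 1

1


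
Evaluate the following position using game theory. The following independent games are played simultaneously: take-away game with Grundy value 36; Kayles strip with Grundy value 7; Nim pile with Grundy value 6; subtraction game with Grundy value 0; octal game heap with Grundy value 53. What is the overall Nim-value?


By the Sprague-Grundy theorem, the Grundy value of a sum of games is the XOR of individual Grundy values.
take-away game: Grundy value = 36. Running XOR: 0 XOR 36 = 36
Kayles strip: Grundy value = 7. Running XOR: 36 XOR 7 = 35
Nim pile: Grundy value = 6. Running XOR: 35 XOR 6 = 37
subtraction game: Grundy value = 0. Running XOR: 37 XOR 0 = 37
octal game heap: Grundy value = 53. Running XOR: 37 XOR 53 = 16
The combined Grundy value is 16.

16


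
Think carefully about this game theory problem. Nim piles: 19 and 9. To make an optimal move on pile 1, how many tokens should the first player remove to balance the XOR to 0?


Piles: 19 and 9
Current XOR: 19 XOR 9 = 26 (non-zero, so this is an N-position).
To make the XOR zero, we need to find a move that balances the piles.
For pile 1 (size 19): target = 19 XOR 26 = 9
We reduce pile 1 from 19 to 9.
Tokens removed: 19 - 9 = 10
Verification: 9 XOR 9 = 0

10


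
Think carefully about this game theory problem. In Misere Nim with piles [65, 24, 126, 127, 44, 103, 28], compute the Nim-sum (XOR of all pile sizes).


We need the XOR (exclusive or) of all pile sizes.
After XOR-ing pile 1 (size 65): 0 XOR 65 = 65
After XOR-ing pile 2 (size 24): 65 XOR 24 = 89
After XOR-ing pile 3 (size 126): 89 XOR 126 = 39
After XOR-ing pile 4 (size 127): 39 XOR 127 = 88
After XOR-ing pile 5 (size 44): 88 XOR 44 = 116
After XOR-ing pile 6 (size 103): 116 XOR 103 = 19
After XOR-ing pile 7 (size 28): 19 XOR 28 = 15
The Nim-value of this position is 15.

15


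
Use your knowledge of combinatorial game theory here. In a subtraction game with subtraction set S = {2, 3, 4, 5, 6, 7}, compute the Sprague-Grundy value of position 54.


The subtraction set is S = {2, 3, 4, 5, 6, 7}.
G(k) = mex{ G(k - s) : s in S, s <= k }. We compute iteratively: G(0) = 0.
G(1) = mex({}) = 0
G(2) = mex({0}) = 1
G(3) = mex({0}) = 1
G(4) = mex({0, 1}) = 2
G(5) = mex({0, 1}) = 2
G(6) = mex({0, 1, 2}) = 3
G(7) = mex({0, 1, 2}) = 3
G(8) = mex({0, 1, 2, 3}) = 4
G(9) = mex({1, 2, 3}) = 0
G(10) = mex({1, 2, 3, 4}) = 0
G(11) = mex({0, 2, 3, 4}) = 1
G(12) = mex({0, 2, 3, 4}) = 1
G(13) = mex({0, 1, 3, 4}) = 2
G(14) = mex({0, 1, 3, 4}) = 2
G(15) = mex({0, 1, 2, 4}) = 3
Observe that G(9)..G(15) = 0, 0, 1, 1, 2, 2, 3 repeats G(0)..G(6) = 0, 0, 1, 1, 2, 2, 3.
For k >= max(S) = 7, G(k) is determined by the previous 7 values G(k-7)..G(k-1); a window of 7 consecutive values has recurred shifted by 9, so by induction G(k + 9) = G(k) for all k >= 0: the sequence is periodic from the start with period 9.
One period: G(0..8) = 0, 0, 1, 1, 2, 2, 3, 3, 4.
54 mod 9 = 0, so G(54) = G(0) = 0.

0


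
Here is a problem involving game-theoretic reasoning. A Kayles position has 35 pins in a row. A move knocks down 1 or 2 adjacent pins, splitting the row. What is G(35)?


Kayles: a move removes 1 or 2 adjacent pins from a contiguous row.
Removing pins from a row of k leaves two independent rows (a, b) with a + b = k - 1 (one pin) or a + b = k - 2 (two pins); an end removal gives a = 0.
By Sprague-Grundy, G(k) = mex{ G(a) XOR G(b) } over all these splits. G(0) = 0.
G(1): splits (0,0):0^0=0 -> mex({0}) = 1
G(2): splits (0,1):0^1=1 (0,0):0^0=0 -> mex({0, 1}) = 2
G(3): splits (0,2):0^2=2 (1,1):1^1=0 (0,1):0^1=1 -> mex({0, 1, 2}) = 3
G(4): splits (0,3):0^3=3 (1,2):1^2=3 (0,2):0^2=2 (1,1):1^1=0 -> mex({0, 2, 3}) = 1
G(5): splits (0,4):0^1=1 (1,3):1^3=2 (2,2):2^2=0 (0,3):0^3=3 (1,2):1^2=3 -> mex({0, 1, 2, 3}) = 4
G(6) = mex({0, 1, 2, 4}) = 3
G(7) = mex({0, 1, 3, 4, 5}) = 2
G(8) = mex({0, 2, 3, 5, 6}) = 1
G(9) = mex({0, 1, 2, 3, 6, 7}) = 4
G(10) = mex({0, 1, 3, 4, 5, 7}) = 2
G(11) = mex({0, 1, 2, 3, 4, 5}) = 6
G(12) = mex({0, 1, 2, 3, 5, 6, 7}) = 4
G(13) = mex({0, 2, 3, 4, 6, 7}) = 1
G(14) = mex({0, 1, 4, 5, 6, 7}) = 2
G(15) = mex({0, 1, 2, 3, 4, 5, 6}) = 7
G(16) = mex({0, 2, 3, 5, 6, 7}) = 1
G(17) = mex({0, 1, 2, 3, 5, 6, 7}) = 4
G(18) = mex({0, 1, 2, 4, 5, 6}) = 3
G(19) = mex({0, 1, 3, 4, 5, 7}) = 2
G(20) = mex({0, 2, 3, 4, 5, 6, 7}) = 1
G(21) = mex({0, 1, 2, 3, 5, 6, 7}) = 4
G(22) = mex({0, 1, 2, 3, 4, 5, 7}) = 6
G(23) = mex({0, 1, 2, 3, 4, 5, 6}) = 7
G(24) = mex({0, 1, 2, 3, 5, 6, 7}) = 4
G(25) = mex({0, 2, 3, 4, 6, 7}) = 1
G(26) = mex({0, 1, 3, 4, 5, 6, 7}) = 2
G(27) = mex({0, 1, 2, 3, 4, 5, 6, 7}) = 8
G(28) = mex({0, 1, 2, 3, 4, 6, 7, 8}) = 5
G(29) = mex({0, 1, 2, 3, 5, 6, 7, 8, 9}) = 4
G(30) = mex({0, 1, 2, 3, 4, 5, 6, 9, 10}) = 7
G(31) = mex({0, 1, 3, 4, 5, 7, 10, 11}) = 2
G(32) = mex({0, 2, 3, 4, 5, 6, 7, 9, 11}) = 1
G(33) = mex({0, 1, 2, 3, 4, 5, 6, 7, 9, 12}) = 8
G(34) = mex({0, 1, 2, 3, 4, 5, 7, 8, 11, 12}) = 6
G(35) = mex({0, 1, 2, 3, 4, 5, 6, 8, 9, 10, 11}) = 7
Therefore G(35) = 7.

7


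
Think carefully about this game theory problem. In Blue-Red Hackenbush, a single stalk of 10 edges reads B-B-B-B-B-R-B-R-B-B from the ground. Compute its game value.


Edges (from ground): B-B-B-B-B-R-B-R-B-B
By Berlekamp's sign-expansion rule, a Blue-Red Hackenbush stalk has the value of the surreal number whose sign sequence is the edge sequence with B -> + and R -> -.
Sign sequence: +++++-+-++
Trace the sign expansion in the surreal number tree, starting from 0:
Edge 1: B (sign +) -> bounds (0, +inf), value = 1
Edge 2: B (sign +) -> bounds (1, +inf), value = 2
Edge 3: B (sign +) -> bounds (2, +inf), value = 3
Edge 4: B (sign +) -> bounds (3, +inf), value = 4
Edge 5: B (sign +) -> bounds (4, +inf), value = 5
Edge 6: R (sign -) -> bounds (4, 5), value = 9/2
Edge 7: B (sign +) -> bounds (9/2, 5), value = 19/4
Edge 8: R (sign -) -> bounds (9/2, 19/4), value = 37/8
Edge 9: B (sign +) -> bounds (37/8, 19/4), value = 75/16
Edge 10: B (sign +) -> bounds (75/16, 19/4), value = 151/32
Game value = 151/32

151/32


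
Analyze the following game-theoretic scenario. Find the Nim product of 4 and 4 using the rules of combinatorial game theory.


Nim multiplication is bilinear over XOR: (u XOR v) * w = (u*w) XOR (v*w).
So we split each operand into its bit components and XOR the pairwise Nim products.
4 = 4 (as XOR of powers of 2).
4 = 4 (as XOR of powers of 2).
Using the standard Nim-product table on single bits:
  2*2 = 3,   2*4 = 8,   2*8 = 12,
  4*4 = 6,   4*8 = 11,  8*8 = 13,
and  1*x = x (identity), k*l = l*k (commutative).
Pairwise Nim products:
  4 * 4 = 6
XOR them: 6 = 6.
Result: 4 * 4 = 6 (in Nim).

6


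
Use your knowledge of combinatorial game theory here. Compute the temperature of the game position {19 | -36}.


The game is {19 | -36}, a switch {a | b} with numbers a > b.
Cooling {a | b} by t gives {a - t | b + t}, which stops being hot when a - t = b + t, i.e. at t = (a - b)/2. So the temperature of a switch is (a - b)/2.
Temperature = (Left option - Right option) / 2
= (19 - (-36)) / 2
= 55 / 2
= 55/2

55/2


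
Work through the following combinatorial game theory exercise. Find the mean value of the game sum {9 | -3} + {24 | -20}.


G1 = {9 | -3}, G2 = {24 | -20}
Each is a switch {a | b} with numbers a > b; its mean value is (a + b)/2, and mean value is additive over game sums: m(G1 + G2) = m(G1) + m(G2).
Mean of G1 = (9 + (-3))/2 = 6/2 = 3
Mean of G2 = (24 + (-20))/2 = 4/2 = 2
Mean of G1 + G2 = 3 + 2 = 5

5


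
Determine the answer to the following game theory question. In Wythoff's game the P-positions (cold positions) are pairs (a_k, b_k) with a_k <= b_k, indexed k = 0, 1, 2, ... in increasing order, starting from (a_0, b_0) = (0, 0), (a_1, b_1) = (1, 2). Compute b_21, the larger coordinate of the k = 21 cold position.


By Wythoff's theorem, a_k = floor(k * phi) and b_k = floor(k * phi^2) = a_k + k, where phi = (1 + sqrt(5))/2 is the golden ratio.
phi = (1 + sqrt(5))/2 = 1.618034
phi^2 = phi + 1 = 2.618034
k = 21
k * phi^2 = 21 * 2.618034 = 54.978714
b_21 = floor(k * phi^2) = 54 (check: a_21 + k = 33 + 21 = 54)

54


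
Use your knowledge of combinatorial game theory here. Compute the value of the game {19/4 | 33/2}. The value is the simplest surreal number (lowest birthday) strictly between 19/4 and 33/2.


Left options: {19/4}, max = 19/4
Right options: {33/2}, min = 33/2
All options are numbers and max(Left) < min(Right), so by the simplicity theorem the value is the simplest (earliest-born) number strictly between 19/4 and 33/2.
Integers 5 through 16 all lie strictly between 19/4 and 33/2.
Among integers, the simplest (lowest birthday = smallest |n|; 0 is born on day 0, +-n on day n) is 5.
No non-integer in the interval can be simpler: if x is a non-integer in the interval, then floor(x) or ceil(x) also lies in the interval (the interval contains an integer), and both are proper prefixes of x's sign expansion, i.e. born earlier. So the game value is 5.
Game value = 5

5


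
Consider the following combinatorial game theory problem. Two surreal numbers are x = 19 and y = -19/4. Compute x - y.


x = 19, y = -19/4
Converting to common denominator: 4
x = 76/4, y = -19/4
x - y = 19 - -19/4 = 95/4

95/4


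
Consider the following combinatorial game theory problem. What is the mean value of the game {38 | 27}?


Game = {38 | 27}, a switch {a | b} with numbers a > b.
Its thermograph has left wall a - t and right wall b + t, which meet at t = (a - b)/2, where both equal (a + b)/2. So the mast (mean value) is at (a + b)/2.
Mean = (38 + (27))/2 = 65/2 = 65/2

65/2


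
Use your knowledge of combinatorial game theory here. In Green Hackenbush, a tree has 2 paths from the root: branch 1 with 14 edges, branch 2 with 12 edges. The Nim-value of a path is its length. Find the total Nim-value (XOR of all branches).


The tree has 2 branches from the ground vertex.
In Green Hackenbush, the Nim-value of a simple path of length k is k.
Branch 1: length 14, Nim-value = 14
Branch 2: length 12, Nim-value = 12
Total Nim-value = XOR of all branch values:
0 XOR 14 = 14
14 XOR 12 = 2
Nim-value of the tree = 2

2


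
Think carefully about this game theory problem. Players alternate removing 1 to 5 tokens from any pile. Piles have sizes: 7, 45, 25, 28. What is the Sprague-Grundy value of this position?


Subtraction set: {1, 2, 3, 4, 5}
For this subtraction set, G(n) = n mod 6 (period = max + 1 = 6).
Pile 1 (size 7): G(7) = 7 mod 6 = 1
Pile 2 (size 45): G(45) = 45 mod 6 = 3
Pile 3 (size 25): G(25) = 25 mod 6 = 1
Pile 4 (size 28): G(28) = 28 mod 6 = 4
Total Grundy value = XOR of all: 1 XOR 3 XOR 1 XOR 4 = 7

7


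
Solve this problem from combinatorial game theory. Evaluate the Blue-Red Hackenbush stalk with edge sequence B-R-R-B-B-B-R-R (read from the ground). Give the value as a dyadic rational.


Edges (from ground): B-R-R-B-B-B-R-R
By Berlekamp's sign-expansion rule, a Blue-Red Hackenbush stalk has the value of the surreal number whose sign sequence is the edge sequence with B -> + and R -> -.
Sign sequence: +--+++--
Trace the sign expansion in the surreal number tree, starting from 0:
Edge 1: B (sign +) -> bounds (0, +inf), value = 1
Edge 2: R (sign -) -> bounds (0, 1), value = 1/2
Edge 3: R (sign -) -> bounds (0, 1/2), value = 1/4
Edge 4: B (sign +) -> bounds (1/4, 1/2), value = 3/8
Edge 5: B (sign +) -> bounds (3/8, 1/2), value = 7/16
Edge 6: B (sign +) -> bounds (7/16, 1/2), value = 15/32
Edge 7: R (sign -) -> bounds (7/16, 15/32), value = 29/64
Edge 8: R (sign -) -> bounds (7/16, 29/64), value = 57/128
Game value = 57/128

57/128


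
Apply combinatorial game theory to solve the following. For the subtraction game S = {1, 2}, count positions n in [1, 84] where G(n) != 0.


Subtraction set S = {1, 2}, so G(n) = n mod 3.
G(n) = 0 when n is a multiple of 3.
Multiples of 3 in [1, 84]: 28
N-positions (nonzero Grundy) = 84 - 28 = 56

56


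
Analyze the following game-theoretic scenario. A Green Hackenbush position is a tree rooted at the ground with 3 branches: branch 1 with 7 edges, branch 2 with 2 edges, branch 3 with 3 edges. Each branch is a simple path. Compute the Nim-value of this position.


The tree has 3 branches from the ground vertex.
In Green Hackenbush, the Nim-value of a simple path of length k is k.
Branch 1: length 7, Nim-value = 7
Branch 2: length 2, Nim-value = 2
Branch 3: length 3, Nim-value = 3
Total Nim-value = XOR of all branch values:
0 XOR 7 = 7
7 XOR 2 = 5
5 XOR 3 = 6
Nim-value of the tree = 6

6


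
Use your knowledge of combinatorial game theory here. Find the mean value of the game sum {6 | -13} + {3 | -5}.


G1 = {6 | -13}, G2 = {3 | -5}
Each is a switch {a | b} with numbers a > b; its mean value is (a + b)/2, and mean value is additive over game sums: m(G1 + G2) = m(G1) + m(G2).
Mean of G1 = (6 + (-13))/2 = -7/2 = -7/2
Mean of G2 = (3 + (-5))/2 = -2/2 = -1
Mean of G1 + G2 = -7/2 + -1 = -9/2

-9/2


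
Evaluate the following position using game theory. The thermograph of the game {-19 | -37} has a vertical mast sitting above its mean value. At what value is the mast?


Game = {-19 | -37}, a switch {a | b} with numbers a > b.
Its thermograph has left wall a - t and right wall b + t, which meet at t = (a - b)/2, where both equal (a + b)/2. So the mast (mean value) is at (a + b)/2.
Mean = (-19 + (-37))/2 = -56/2 = -28

-28


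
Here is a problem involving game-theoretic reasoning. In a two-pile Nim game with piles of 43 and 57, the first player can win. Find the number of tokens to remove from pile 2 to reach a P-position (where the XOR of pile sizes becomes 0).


Piles: 43 and 57
Current XOR: 43 XOR 57 = 18 (non-zero, so this is an N-position).
To make the XOR zero, we need to find a move that balances the piles.
For pile 2 (size 57): target = 57 XOR 18 = 43
We reduce pile 2 from 57 to 43.
Tokens removed: 57 - 43 = 14
Verification: 43 XOR 43 = 0

14


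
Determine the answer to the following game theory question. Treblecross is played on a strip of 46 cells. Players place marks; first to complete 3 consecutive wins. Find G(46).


Treblecross: place X on empty cells; 3-in-a-row wins.
Playing within two cells of an existing X lets the opponent win at once, so sensible play treats the cells i-2..i+2 around each X as dead. The player left with no safe cell loses, so this is a normal-play take-away game on strips of safe cells.
Placing X at cell i (0-indexed) of a strip of k safe cells leaves independent strips of sizes max(0, i-2) and max(0, k-i-3). Hence G(k) = mex{ G(max(0,i-2)) XOR G(max(0,k-i-3)) : 0 <= i < k }, with G(0) = 0.
G(1): splits (0,0):0^0=0 -> mex({0}) = 1
G(2): splits (0,0):0^0=0 -> mex({0}) = 1
G(3): splits (0,0):0^0=0 -> mex({0}) = 1
G(4): splits (0,1):0^1=1 (0,0):0^0=0 -> mex({0, 1}) = 2
G(5): splits (0,2):0^1=1 (0,1):0^1=1 (0,0):0^0=0 -> mex({0, 1}) = 2
G(6) = mex({1}) = 0
G(7) = mex({0, 1, 2}) = 3
G(8) = mex({0, 1, 2}) = 3
G(9) = mex({0, 2}) = 1
G(10) = mex({0, 2, 3}) = 1
G(11) = mex({0, 3}) = 1
G(12) = mex({1, 3}) = 0
G(13) = mex({0, 1, 2, 3}) = 4
G(14) = mex({0, 1, 2}) = 3
G(15) = mex({0, 1, 2}) = 3
G(16) = mex({0, 1, 2, 4}) = 3
G(17) = mex({0, 1, 3, 4}) = 2
G(18) = mex({0, 1, 3, 4}) = 2
G(19) = mex({0, 1, 3, 5}) = 2
G(20) = mex({0, 1, 2, 3, 5}) = 4
G(21) = mex({0, 1, 2, 3, 5}) = 4
G(22) = mex({1, 2, 6}) = 0
G(23) = mex({0, 1, 2, 3, 4, 6}) = 5
G(24) = mex({0, 1, 2, 3, 4}) = 5
G(25) = mex({0, 1, 3, 4, 7}) = 2
G(26) = mex({0, 1, 3, 4, 5, 7}) = 2
G(27) = mex({0, 1, 3, 5}) = 2
G(28) = mex({0, 1, 2, 5}) = 3
G(29) = mex({0, 1, 2, 4, 5, 6}) = 3
G(30) = mex({1, 2, 4, 6}) = 0
G(31) = mex({0, 1, 2, 3, 4, 6}) = 5
G(32) = mex({1, 2, 3, 4, 7}) = 0
G(33) = mex({0, 3, 7}) = 1
G(34) = mex({0, 2, 3, 5, 7}) = 1
G(35) = mex({0, 2, 3, 5, 6}) = 1
G(36) = mex({0, 1, 2, 5, 6}) = 3
G(37) = mex({0, 1, 2, 4, 5, 6}) = 3
G(38) = mex({0, 1, 2, 4}) = 3
G(39) = mex({0, 1, 2, 3, 4, 7}) = 5
G(40) = mex({0, 1, 2, 3, 4, 5, 7}) = 6
G(41) = mex({0, 1, 2, 3, 5, 7}) = 4
G(42) = mex({0, 1, 2, 3, 5, 6, 7}) = 4
G(43) = mex({0, 2, 3, 5, 6}) = 1
G(44) = mex({1, 2, 3, 4, 5, 6}) = 0
G(45) = mex({0, 1, 2, 3, 4, 6, 7}) = 5
G(46) = mex({0, 1, 2, 3, 4, 7}) = 5
Therefore G(46) = 5.

5


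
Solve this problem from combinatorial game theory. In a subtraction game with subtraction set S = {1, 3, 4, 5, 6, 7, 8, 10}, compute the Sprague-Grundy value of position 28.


The subtraction set is S = {1, 3, 4, 5, 6, 7, 8, 10}.
G(k) = mex{ G(k - s) : s in S, s <= k }. We compute iteratively: G(0) = 0.
G(1) = mex({0}) = 1
G(2) = mex({1}) = 0
G(3) = mex({0}) = 1
G(4) = mex({0, 1}) = 2
G(5) = mex({0, 1, 2}) = 3
G(6) = mex({0, 1, 3}) = 2
G(7) = mex({0, 1, 2}) = 3
G(8) = mex({0, 1, 2, 3}) = 4
G(9) = mex({0, 1, 2, 3, 4}) = 5
G(10) = mex({0, 1, 2, 3, 5}) = 4
G(11) = mex({1, 2, 3, 4}) = 0
G(12) = mex({0, 2, 3, 4, 5}) = 1
G(13) = mex({1, 2, 3, 4, 5}) = 0
G(14) = mex({0, 2, 3, 4, 5}) = 1
G(15) = mex({0, 1, 3, 4, 5}) = 2
G(16) = mex({0, 1, 2, 4, 5}) = 3
G(17) = mex({0, 1, 3, 4, 5}) = 2
G(18) = mex({0, 1, 2, 4}) = 3
G(19) = mex({0, 1, 2, 3, 5}) = 4
G(20) = mex({0, 1, 2, 3, 4}) = 5
Observe that G(11)..G(20) = 0, 1, 0, 1, 2, 3, 2, 3, 4, 5 repeats G(0)..G(9) = 0, 1, 0, 1, 2, 3, 2, 3, 4, 5.
For k >= max(S) = 10, G(k) is determined by the previous 10 values G(k-10)..G(k-1); a window of 10 consecutive values has recurred shifted by 11, so by induction G(k + 11) = G(k) for all k >= 0: the sequence is periodic from the start with period 11.
One period: G(0..10) = 0, 1, 0, 1, 2, 3, 2, 3, 4, 5, 4.
28 mod 11 = 6, so G(28) = G(6) = 2.

2


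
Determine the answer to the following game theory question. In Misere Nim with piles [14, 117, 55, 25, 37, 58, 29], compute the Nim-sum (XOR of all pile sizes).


We need the XOR (exclusive or) of all pile sizes.
After XOR-ing pile 1 (size 14): 0 XOR 14 = 14
After XOR-ing pile 2 (size 117): 14 XOR 117 = 123
After XOR-ing pile 3 (size 55): 123 XOR 55 = 76
After XOR-ing pile 4 (size 25): 76 XOR 25 = 85
After XOR-ing pile 5 (size 37): 85 XOR 37 = 112
After XOR-ing pile 6 (size 58): 112 XOR 58 = 74
After XOR-ing pile 7 (size 29): 74 XOR 29 = 87
The Nim-value of this position is 87.

87


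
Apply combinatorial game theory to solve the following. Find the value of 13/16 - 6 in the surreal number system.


x = 13/16, y = 6
Converting to common denominator: 16
x = 13/16, y = 96/16
x - y = 13/16 - 6 = -83/16

-83/16


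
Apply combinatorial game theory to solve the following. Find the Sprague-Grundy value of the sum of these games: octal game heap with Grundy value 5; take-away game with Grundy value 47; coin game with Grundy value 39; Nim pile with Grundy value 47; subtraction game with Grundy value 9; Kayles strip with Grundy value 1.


By the Sprague-Grundy theorem, the Grundy value of a sum of games is the XOR of individual Grundy values.
octal game heap: Grundy value = 5. Running XOR: 0 XOR 5 = 5
take-away game: Grundy value = 47. Running XOR: 5 XOR 47 = 42
coin game: Grundy value = 39. Running XOR: 42 XOR 39 = 13
Nim pile: Grundy value = 47. Running XOR: 13 XOR 47 = 34
subtraction game: Grundy value = 9. Running XOR: 34 XOR 9 = 43
Kayles strip: Grundy value = 1. Running XOR: 43 XOR 1 = 42
The combined Grundy value is 42.

42


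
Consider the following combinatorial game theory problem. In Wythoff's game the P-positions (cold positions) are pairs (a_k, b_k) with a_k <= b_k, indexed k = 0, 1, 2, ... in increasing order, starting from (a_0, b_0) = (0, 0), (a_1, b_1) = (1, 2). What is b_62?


By Wythoff's theorem, a_k = floor(k * phi) and b_k = floor(k * phi^2) = a_k + k, where phi = (1 + sqrt(5))/2 is the golden ratio.
phi = (1 + sqrt(5))/2 = 1.618034
phi^2 = phi + 1 = 2.618034
k = 62
k * phi^2 = 62 * 2.618034 = 162.318107
b_62 = floor(k * phi^2) = 162 (check: a_62 + k = 100 + 62 = 162)

162


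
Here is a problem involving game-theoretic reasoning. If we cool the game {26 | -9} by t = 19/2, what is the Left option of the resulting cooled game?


Original game: {26 | -9} (a switch {a | b} with a > b).
Cooling by t (for t below the temperature (a - b)/2 = 35/2) taxes each move by t: {a | b} cooled by t is {a - t | b + t}.
Cooling amount: t = 19/2
Cooled Left option: 26 - 19/2 = 33/2
Cooled Right option: -9 + 19/2 = 1/2
Cooled game: {33/2 | 1/2}
Left option = 33/2

33/2
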